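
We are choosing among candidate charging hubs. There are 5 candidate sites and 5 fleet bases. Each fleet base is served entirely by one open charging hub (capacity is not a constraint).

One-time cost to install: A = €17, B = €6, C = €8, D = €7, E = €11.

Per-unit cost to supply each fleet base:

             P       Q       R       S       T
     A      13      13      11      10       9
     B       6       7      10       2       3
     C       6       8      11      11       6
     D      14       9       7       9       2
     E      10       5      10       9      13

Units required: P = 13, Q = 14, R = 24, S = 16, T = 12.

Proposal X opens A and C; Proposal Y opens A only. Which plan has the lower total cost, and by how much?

Proposal X is cheaper by 189.

Proposal X: {A, C}: P→C 6·13=78, Q→C 8·14=112, R→A 11·24=264, S→A 10·16=160, T→C 6·12=72. Service 686; fixed 25; total 711.
Proposal Y: {A}: P→A 13·13=169, Q→A 13·14=182, R→A 11·24=264, S→A 10·16=160, T→A 9·12=108. Service 883; fixed 17; total 900.
Difference: |711 − 900| = 189.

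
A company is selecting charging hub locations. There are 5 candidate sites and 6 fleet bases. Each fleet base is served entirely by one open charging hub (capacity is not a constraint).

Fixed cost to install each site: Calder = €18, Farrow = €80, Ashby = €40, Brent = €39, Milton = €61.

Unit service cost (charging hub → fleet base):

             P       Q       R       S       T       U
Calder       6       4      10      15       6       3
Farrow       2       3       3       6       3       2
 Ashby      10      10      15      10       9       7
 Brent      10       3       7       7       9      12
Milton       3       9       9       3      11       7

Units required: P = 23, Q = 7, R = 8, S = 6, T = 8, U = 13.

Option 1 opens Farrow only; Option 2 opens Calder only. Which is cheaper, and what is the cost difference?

Option 1 is cheaper by 184.

Option 1: {Farrow}: P→Farrow 2·23=46, Q→Farrow 3·7=21, R→Farrow 3·8=24, S→Farrow 6·6=36, T→Farrow 3·8=24, U→Farrow 2·13=26. Service 177; fixed 80; total 257.
Option 2: {Calder}: P→Calder 6·23=138, Q→Calder 4·7=28, R→Calder 10·8=80, S→Calder 15·6=90, T→Calder 6·8=48, U→Calder 3·13=39. Service 423; fixed 18; total 441.
Difference: |257 − 441| = 184.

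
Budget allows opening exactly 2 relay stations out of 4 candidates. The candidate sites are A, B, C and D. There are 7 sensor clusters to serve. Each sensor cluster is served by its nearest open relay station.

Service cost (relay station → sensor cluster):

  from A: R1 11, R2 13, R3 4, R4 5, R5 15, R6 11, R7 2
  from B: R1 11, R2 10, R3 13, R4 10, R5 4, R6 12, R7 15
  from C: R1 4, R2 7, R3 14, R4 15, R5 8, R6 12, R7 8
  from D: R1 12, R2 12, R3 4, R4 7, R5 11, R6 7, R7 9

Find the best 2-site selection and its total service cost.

Choose A and C; total service cost 41.

With exactly 2 open, each sensor cluster uses its cheapest among the chosen.
{A, C}: R1→C 4, R2→C 7, R3→A 4, R4→A 5, R5→C 8, R6→A 11, R7→A 2. Service cost 41.
{C, D}: service cost 45
{A, B}: service cost 47
Among all 6 size-2 choices, {A, C} is lowest.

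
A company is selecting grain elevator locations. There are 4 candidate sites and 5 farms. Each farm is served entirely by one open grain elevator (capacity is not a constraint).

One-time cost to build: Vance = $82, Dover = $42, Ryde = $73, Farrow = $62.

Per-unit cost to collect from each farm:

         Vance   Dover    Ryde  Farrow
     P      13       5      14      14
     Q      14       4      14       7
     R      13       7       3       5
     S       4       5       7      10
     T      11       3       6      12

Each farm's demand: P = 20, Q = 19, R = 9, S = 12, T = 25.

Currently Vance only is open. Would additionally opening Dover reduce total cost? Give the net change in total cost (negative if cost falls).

Current service cost with {Vance}: 966.
Adding Dover: each farm re-picks its cheapest; new service cost 362, saving 604.
Extra fixed cost: 42. Net change = 42 − 604 = -562.
(Totals: 1048 → 486.)

Yes — net change −562 (cost falls by 562).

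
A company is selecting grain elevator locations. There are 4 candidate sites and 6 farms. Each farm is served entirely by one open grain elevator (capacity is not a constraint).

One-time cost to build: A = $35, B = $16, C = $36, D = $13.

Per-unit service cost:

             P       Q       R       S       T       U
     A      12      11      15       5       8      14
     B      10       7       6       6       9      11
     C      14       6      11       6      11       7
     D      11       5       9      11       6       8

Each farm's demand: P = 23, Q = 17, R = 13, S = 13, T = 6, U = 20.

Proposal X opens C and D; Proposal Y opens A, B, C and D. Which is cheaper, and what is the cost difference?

Proposal X: {C, D}: P→D 11·23=253, Q→D 5·17=85, R→D 9·13=117, S→C 6·13=78, T→D 6·6=36, U→C 7·20=140. Service 709; fixed 49; total 758.
Proposal Y: {A, B, C, D}: P→B 10·23=230, Q→D 5·17=85, R→B 6·13=78, S→A 5·13=65, T→D 6·6=36, U→C 7·20=140. Service 634; fixed 100; total 734.
Difference: |758 − 734| = 24.

Proposal Y is cheaper by 24.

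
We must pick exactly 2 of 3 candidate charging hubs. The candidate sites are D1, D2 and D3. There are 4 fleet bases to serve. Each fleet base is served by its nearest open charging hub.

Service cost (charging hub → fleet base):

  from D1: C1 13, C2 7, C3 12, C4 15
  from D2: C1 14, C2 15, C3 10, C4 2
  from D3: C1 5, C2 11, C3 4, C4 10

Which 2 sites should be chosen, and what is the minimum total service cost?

Choose D2 and D3; total service cost 22.

With exactly 2 open, each fleet base uses its cheapest among the chosen.
{D2, D3}: C1→D3 5, C2→D3 11, C3→D3 4, C4→D2 2. Service cost 22.
{D1, D3}: service cost 26
{D1, D2}: service cost 32
Among all 3 size-2 choices, {D2, D3} is lowest.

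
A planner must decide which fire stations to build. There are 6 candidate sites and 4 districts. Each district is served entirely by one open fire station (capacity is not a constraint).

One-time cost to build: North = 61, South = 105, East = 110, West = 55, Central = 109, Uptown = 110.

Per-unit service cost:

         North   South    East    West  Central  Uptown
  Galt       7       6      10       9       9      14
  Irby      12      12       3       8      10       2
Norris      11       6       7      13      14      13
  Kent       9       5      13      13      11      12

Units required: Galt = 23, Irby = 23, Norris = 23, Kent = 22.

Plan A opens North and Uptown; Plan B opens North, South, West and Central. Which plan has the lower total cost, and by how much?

Plan A: {North, Uptown}: Galt→North 7·23=161, Irby→Uptown 2·23=46, Norris→North 11·23=253, Kent→North 9·22=198. Service 658; fixed 171; total 829.
Plan B: {North, South, West, Central}: Galt→South 6·23=138, Irby→West 8·23=184, Norris→South 6·23=138, Kent→South 5·22=110. Service 570; fixed 330; total 900.
Difference: |829 − 900| = 71.

Plan A is cheaper by 71.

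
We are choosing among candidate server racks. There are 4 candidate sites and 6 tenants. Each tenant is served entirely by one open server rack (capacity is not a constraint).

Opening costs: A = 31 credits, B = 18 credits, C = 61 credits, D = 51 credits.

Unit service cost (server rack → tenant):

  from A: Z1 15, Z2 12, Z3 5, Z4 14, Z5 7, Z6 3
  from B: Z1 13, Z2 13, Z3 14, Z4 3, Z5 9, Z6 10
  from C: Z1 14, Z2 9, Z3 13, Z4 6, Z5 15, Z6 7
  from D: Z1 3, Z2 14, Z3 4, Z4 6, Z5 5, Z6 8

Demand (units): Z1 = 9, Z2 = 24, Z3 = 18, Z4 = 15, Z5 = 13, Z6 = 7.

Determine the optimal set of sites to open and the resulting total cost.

Open B, C and D; minimum total cost 604.

For any fixed open set, each tenant goes to its cheapest open site; total = fixed + service.
{B, C, D}: Z1→D 3·9=27, Z2→C 9·24=216, Z3→D 4·18=72, Z4→B 3·15=45, Z5→D 5·13=65, Z6→C 7·7=49. Service 474; fixed 130; total 604.
{A, B, C, D}: Z1→D 3·9=27, Z2→C 9·24=216, Z3→D 4·18=72, Z4→B 3·15=45, Z5→D 5·13=65, Z6→A 3·7=21. Service 446; fixed 161; total 607.
{A, B, D}: Z1→D 3·9=27, Z2→A 12·24=288, Z3→D 4·18=72, Z4→B 3·15=45, Z5→D 5·13=65, Z6→A 3·7=21. Service 518; fixed 100; total 618.
{B}: Z1→B 13·9=117, Z2→B 13·24=312, Z3→B 14·18=252, Z4→B 3·15=45, Z5→B 9·13=117, Z6→B 10·7=70. Service 913; fixed 18; total 931.
No other subset beats 604.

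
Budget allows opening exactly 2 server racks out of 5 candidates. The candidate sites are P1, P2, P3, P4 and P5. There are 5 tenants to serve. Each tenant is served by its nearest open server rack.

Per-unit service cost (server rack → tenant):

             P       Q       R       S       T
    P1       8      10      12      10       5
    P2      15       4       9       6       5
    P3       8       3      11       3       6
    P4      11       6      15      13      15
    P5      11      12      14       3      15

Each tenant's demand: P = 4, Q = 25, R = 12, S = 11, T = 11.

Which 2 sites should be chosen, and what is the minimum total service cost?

Choose P2 and P3; total service cost 303.

With exactly 2 open, each tenant uses its cheapest among the chosen.
{P2, P3}: P→P3 8·4=32, Q→P3 3·25=75, R→P2 9·12=108, S→P3 3·11=33, T→P2 5·11=55. Service cost 303.
{P1, P3}: service cost 327
{P3, P4}: service cost 338
Among all 10 size-2 choices, {P2, P3} is lowest.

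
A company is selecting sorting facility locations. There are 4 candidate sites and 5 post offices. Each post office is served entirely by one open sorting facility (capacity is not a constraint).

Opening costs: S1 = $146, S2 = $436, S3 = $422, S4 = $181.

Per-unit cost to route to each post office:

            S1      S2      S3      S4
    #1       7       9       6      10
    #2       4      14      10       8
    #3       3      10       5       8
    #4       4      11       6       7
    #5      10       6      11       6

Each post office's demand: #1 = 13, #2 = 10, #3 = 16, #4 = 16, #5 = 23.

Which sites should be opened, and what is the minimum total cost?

For any fixed open set, each post office goes to its cheapest open site; total = fixed + service.
{S1}: #1→S1 7·13=91, #2→S1 4·10=40, #3→S1 3·16=48, #4→S1 4·16=64, #5→S1 10·23=230. Service 473; fixed 146; total 619.
{S1, S4}: service 381 + fixed 327 = 708
{S4}: #1→S4 10·13=130, #2→S4 8·10=80, #3→S4 8·16=128, #4→S4 7·16=112, #5→S4 6·23=138. Service 588; fixed 181; total 769.
{S1, S2, S3, S4}: service 368 + fixed 1185 = 1553
(All 15 nonempty subsets were checked; S1 only is lowest.)

Open S1 only; minimum total cost 619.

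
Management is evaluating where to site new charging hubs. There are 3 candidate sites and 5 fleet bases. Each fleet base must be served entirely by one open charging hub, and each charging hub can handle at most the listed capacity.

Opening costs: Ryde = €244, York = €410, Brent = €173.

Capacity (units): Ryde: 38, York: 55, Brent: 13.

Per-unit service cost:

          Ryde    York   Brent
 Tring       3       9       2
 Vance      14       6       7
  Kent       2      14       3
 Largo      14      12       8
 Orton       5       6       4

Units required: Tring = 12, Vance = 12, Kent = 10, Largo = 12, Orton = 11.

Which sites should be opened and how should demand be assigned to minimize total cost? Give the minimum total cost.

Minimum total cost: 981

Open {Ryde, York}: Tring→Ryde 3·12=36, Vance→York 6·12=72, Kent→Ryde 2·10=20, Largo→York 12·12=144, Orton→Ryde 5·11=55.
Loads: Ryde carries 33/38, York carries 24/55. Service 327; fixed 654; total 981.
Next best feasible plan costs 992.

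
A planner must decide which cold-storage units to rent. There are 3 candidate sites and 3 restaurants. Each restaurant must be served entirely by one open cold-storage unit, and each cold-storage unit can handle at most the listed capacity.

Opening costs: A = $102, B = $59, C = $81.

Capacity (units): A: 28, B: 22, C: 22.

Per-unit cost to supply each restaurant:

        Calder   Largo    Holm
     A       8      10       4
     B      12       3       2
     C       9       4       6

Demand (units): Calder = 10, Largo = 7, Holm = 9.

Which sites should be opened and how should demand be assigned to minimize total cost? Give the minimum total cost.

Minimum total cost: 269

Open {B, C}: Calder→C 9·10=90, Largo→B 3·7=21, Holm→B 2·9=18.
Loads: B carries 16/22, C carries 10/22. Service 129; fixed 140; total 269.
Next best feasible plan costs 276.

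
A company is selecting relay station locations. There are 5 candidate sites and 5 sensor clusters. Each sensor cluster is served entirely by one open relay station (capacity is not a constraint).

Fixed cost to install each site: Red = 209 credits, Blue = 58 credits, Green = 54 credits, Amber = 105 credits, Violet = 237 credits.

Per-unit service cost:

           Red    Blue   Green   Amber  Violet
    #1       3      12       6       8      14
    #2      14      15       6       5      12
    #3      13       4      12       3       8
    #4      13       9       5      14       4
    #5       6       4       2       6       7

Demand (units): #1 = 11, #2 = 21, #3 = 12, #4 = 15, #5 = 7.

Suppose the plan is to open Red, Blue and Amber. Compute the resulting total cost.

Each sensor cluster is assigned to its cheapest site among the open ones.
{Red, Blue, Amber}: #1→Red 3·11=33, #2→Amber 5·21=105, #3→Amber 3·12=36, #4→Blue 9·15=135, #5→Blue 4·7=28. Service 337; fixed 372; total 709.

Total cost: 709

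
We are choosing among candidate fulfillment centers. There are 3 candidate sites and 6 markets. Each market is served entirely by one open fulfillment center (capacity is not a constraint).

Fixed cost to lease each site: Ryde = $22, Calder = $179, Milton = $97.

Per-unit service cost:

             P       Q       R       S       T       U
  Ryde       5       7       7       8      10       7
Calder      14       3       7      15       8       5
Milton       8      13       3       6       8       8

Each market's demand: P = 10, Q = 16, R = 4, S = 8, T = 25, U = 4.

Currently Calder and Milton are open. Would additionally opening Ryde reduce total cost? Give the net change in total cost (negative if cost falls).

Yes — net change −8 (cost falls by 8).

Current service cost with {Calder, Milton}: 408.
Adding Ryde: each market re-picks its cheapest; new service cost 378, saving 30.
Extra fixed cost: 22. Net change = 22 − 30 = -8.
(Totals: 684 → 676.)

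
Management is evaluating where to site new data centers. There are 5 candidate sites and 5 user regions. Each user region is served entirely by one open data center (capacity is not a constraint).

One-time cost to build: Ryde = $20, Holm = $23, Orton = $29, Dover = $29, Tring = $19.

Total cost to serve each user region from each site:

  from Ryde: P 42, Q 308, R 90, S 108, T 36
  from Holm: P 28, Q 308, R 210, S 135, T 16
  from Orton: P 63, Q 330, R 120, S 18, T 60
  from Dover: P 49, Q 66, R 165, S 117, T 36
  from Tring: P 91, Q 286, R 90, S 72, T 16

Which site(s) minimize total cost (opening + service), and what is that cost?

For any fixed open set, each user region goes to its cheapest open site; total = fixed + service.
{Orton, Dover, Tring}: P→Dover 49, Q→Dover 66, R→Tring 90, S→Orton 18, T→Tring 16. Service 239; fixed 77; total 316.
{Holm, Orton, Dover, Tring}: service 218 + fixed 100 = 318
{Ryde, Holm, Orton, Dover}: service 218 + fixed 101 = 319
{Ryde, Holm, Orton, Dover, Tring}: P→Holm 28, Q→Dover 66, R→Ryde 90, S→Orton 18, T→Holm 16. Service 218; fixed 120; total 338.
No other subset beats 316.

Open Orton, Dover and Tring; minimum total cost 316.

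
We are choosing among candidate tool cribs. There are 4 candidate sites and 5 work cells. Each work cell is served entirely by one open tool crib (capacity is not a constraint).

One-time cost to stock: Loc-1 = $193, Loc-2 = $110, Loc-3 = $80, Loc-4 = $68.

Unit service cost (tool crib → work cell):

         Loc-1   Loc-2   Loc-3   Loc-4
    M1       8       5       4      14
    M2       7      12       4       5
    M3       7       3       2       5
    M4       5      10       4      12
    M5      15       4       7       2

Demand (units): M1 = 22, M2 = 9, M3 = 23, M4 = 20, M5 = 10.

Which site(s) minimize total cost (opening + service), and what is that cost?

Open Loc-3 only; minimum total cost 400.

For any fixed open set, each work cell goes to its cheapest open site; total = fixed + service.
{Loc-3}: M1→Loc-3 4·22=88, M2→Loc-3 4·9=36, M3→Loc-3 2·23=46, M4→Loc-3 4·20=80, M5→Loc-3 7·10=70. Service 320; fixed 80; total 400.
{Loc-3, Loc-4}: service 270 + fixed 148 = 418
{Loc-2, Loc-3}: M1→Loc-3 4·22=88, M2→Loc-3 4·9=36, M3→Loc-3 2·23=46, M4→Loc-3 4·20=80, M5→Loc-2 4·10=40. Service 290; fixed 190; total 480.
{Loc-1, Loc-2, Loc-3, Loc-4}: service 270 + fixed 451 = 721
No other subset beats 400.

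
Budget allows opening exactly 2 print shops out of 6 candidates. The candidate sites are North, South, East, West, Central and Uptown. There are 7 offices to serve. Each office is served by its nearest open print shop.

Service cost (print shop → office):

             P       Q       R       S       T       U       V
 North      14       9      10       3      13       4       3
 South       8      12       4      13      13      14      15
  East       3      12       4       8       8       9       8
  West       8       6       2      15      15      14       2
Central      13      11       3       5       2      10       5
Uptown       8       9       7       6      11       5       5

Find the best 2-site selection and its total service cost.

Choose North and East; total service cost 34.

With exactly 2 open, each office uses its cheapest among the chosen.
{North, East}: P→East 3, Q→North 9, R→East 4, S→North 3, T→East 8, U→North 4, V→North 3. Service cost 34.
{West, Central}: service cost 35
{North, Central}: service cost 37
Among all 15 size-2 choices, {North, East} is lowest.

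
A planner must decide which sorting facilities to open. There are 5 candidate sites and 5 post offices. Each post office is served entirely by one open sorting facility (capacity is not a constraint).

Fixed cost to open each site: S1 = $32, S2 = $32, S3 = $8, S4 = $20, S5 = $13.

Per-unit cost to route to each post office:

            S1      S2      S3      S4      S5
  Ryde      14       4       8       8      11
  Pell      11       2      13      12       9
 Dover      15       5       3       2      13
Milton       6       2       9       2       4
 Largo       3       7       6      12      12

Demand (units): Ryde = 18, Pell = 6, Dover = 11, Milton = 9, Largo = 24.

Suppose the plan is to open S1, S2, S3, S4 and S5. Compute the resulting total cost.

Each post office is assigned to its cheapest site among the open ones.
{S1, S2, S3, S4, S5}: Ryde→S2 4·18=72, Pell→S2 2·6=12, Dover→S4 2·11=22, Milton→S2 2·9=18, Largo→S1 3·24=72. Service 196; fixed 105; total 301.

Total cost: 301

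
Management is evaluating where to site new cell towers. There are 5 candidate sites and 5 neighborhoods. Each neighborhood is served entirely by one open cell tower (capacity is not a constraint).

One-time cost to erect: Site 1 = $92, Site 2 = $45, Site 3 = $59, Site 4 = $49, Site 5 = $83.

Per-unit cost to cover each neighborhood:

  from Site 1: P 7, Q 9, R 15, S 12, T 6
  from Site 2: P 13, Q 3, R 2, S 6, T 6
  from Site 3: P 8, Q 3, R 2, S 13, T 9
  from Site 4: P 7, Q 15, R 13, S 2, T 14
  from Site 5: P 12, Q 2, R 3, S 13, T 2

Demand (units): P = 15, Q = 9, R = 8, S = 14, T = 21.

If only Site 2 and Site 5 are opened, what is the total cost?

Each neighborhood is assigned to its cheapest site among the open ones.
{Site 2, Site 5}: P→Site 5 12·15=180, Q→Site 5 2·9=18, R→Site 2 2·8=16, S→Site 2 6·14=84, T→Site 5 2·21=42. Service 340; fixed 128; total 468.

Total cost: 468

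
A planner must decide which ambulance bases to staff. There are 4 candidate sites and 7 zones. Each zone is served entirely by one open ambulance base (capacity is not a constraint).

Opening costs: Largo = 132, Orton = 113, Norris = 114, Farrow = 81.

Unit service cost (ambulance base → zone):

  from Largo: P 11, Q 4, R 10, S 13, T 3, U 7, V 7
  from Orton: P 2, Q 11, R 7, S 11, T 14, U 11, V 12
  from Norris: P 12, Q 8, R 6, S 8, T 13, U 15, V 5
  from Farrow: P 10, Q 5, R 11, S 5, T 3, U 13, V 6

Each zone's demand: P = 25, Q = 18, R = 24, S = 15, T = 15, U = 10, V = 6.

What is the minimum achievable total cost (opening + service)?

For any fixed open set, each zone goes to its cheapest open site; total = fixed + service.
{Orton, Farrow}: P→Orton 2·25=50, Q→Farrow 5·18=90, R→Orton 7·24=168, S→Farrow 5·15=75, T→Farrow 3·15=45, U→Orton 11·10=110, V→Farrow 6·6=36. Service 574; fixed 194; total 768.
{Largo, Orton, Farrow}: service 516 + fixed 326 = 842
{Orton, Norris, Farrow}: P→Orton 2·25=50, Q→Farrow 5·18=90, R→Norris 6·24=144, S→Farrow 5·15=75, T→Farrow 3·15=45, U→Orton 11·10=110, V→Norris 5·6=30. Service 544; fixed 308; total 852.
{Largo, Orton, Norris, Farrow}: P→Orton 2·25=50, Q→Largo 4·18=72, R→Norris 6·24=144, S→Farrow 5·15=75, T→Largo 3·15=45, U→Largo 7·10=70, V→Norris 5·6=30. Service 486; fixed 440; total 926.
No other subset beats 768.

Minimum total cost: 768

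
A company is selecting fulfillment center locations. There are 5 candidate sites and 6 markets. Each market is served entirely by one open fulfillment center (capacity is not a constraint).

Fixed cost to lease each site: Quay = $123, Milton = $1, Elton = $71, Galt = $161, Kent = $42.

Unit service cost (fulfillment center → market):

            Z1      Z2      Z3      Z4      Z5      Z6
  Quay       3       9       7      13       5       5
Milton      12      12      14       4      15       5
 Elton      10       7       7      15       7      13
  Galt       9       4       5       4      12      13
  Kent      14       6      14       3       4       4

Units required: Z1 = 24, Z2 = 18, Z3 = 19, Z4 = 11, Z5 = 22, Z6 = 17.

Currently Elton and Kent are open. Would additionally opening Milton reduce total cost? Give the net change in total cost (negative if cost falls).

Current service cost with {Elton, Kent}: 670.
Adding Milton: each market re-picks its cheapest; new service cost 670, saving 0.
Extra fixed cost: 1. Net change = 1 − 0 = 1.
(Totals: 783 → 784.)

No — net change +1 (cost rises by 1).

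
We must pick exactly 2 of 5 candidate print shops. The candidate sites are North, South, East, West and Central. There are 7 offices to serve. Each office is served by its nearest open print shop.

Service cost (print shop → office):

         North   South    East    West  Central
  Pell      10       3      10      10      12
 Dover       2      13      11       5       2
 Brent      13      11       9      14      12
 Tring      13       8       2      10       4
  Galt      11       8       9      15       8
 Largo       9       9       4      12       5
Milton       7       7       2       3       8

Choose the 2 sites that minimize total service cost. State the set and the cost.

With exactly 2 open, each office uses its cheapest among the chosen.
{East, Central}: Pell→East 10, Dover→Central 2, Brent→East 9, Tring→East 2, Galt→Central 8, Largo→East 4, Milton→East 2. Service cost 37.
{North, East}: service cost 38
{South, East}: service cost 39
Among all 10 size-2 choices, {East, Central} is lowest.

Choose East and Central; total service cost 37.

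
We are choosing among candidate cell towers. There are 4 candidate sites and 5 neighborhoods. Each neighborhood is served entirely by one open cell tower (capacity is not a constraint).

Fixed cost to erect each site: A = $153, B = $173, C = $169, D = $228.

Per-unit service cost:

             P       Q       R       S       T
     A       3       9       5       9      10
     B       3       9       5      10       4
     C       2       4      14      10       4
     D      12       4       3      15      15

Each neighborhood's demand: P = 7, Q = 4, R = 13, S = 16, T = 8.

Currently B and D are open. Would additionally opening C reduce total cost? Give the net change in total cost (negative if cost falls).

Current service cost with {B, D}: 268.
Adding C: each neighborhood re-picks its cheapest; new service cost 261, saving 7.
Extra fixed cost: 169. Net change = 169 − 7 = 162.
(Totals: 669 → 831.)

No — net change +162 (cost rises by 162).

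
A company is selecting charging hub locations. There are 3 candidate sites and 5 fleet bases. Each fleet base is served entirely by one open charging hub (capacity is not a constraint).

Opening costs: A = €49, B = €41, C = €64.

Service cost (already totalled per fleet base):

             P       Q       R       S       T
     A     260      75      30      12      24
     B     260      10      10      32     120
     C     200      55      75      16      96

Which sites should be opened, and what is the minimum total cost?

Open A and B; minimum total cost 406.

For any fixed open set, each fleet base goes to its cheapest open site; total = fixed + service.
{A, B}: P→A 260, Q→B 10, R→B 10, S→A 12, T→A 24. Service 316; fixed 90; total 406.
{A, B, C}: service 256 + fixed 154 = 410
{A, C}: service 321 + fixed 113 = 434
{B}: service 432 + fixed 41 = 473
(All 7 nonempty subsets were checked; A and B is lowest.)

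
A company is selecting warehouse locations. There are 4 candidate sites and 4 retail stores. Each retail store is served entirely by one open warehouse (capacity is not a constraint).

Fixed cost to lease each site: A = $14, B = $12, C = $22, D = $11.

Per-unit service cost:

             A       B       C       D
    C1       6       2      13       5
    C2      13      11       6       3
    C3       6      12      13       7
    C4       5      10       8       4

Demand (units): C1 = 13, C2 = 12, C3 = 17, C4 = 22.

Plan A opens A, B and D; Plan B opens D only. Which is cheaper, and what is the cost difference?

Plan A is cheaper by 30.

Plan A: {A, B, D}: C1→B 2·13=26, C2→D 3·12=36, C3→A 6·17=102, C4→D 4·22=88. Service 252; fixed 37; total 289.
Plan B: {D}: C1→D 5·13=65, C2→D 3·12=36, C3→D 7·17=119, C4→D 4·22=88. Service 308; fixed 11; total 319.
Difference: |289 − 319| = 30.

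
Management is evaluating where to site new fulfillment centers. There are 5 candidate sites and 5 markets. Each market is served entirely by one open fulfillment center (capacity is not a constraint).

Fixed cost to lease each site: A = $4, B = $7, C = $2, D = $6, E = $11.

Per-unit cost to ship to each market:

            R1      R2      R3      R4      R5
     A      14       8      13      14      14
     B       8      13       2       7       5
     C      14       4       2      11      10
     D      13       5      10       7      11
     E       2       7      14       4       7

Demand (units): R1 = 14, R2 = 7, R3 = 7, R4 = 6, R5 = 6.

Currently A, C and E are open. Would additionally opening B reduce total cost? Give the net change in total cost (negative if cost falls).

Current service cost with {A, C, E}: 136.
Adding B: each market re-picks its cheapest; new service cost 124, saving 12.
Extra fixed cost: 7. Net change = 7 − 12 = -5.
(Totals: 153 → 148.)

Yes — net change −5 (cost falls by 5).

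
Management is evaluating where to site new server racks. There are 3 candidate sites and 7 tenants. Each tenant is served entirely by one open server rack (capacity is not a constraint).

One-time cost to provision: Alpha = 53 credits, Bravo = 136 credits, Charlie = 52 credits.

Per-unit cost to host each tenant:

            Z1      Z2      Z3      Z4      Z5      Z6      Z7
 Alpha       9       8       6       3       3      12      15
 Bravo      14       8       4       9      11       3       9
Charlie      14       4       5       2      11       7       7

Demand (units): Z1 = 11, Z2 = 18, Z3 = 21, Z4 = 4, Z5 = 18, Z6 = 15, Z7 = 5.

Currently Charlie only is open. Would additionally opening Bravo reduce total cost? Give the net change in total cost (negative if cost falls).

No — net change +55 (cost rises by 55).

Current service cost with {Charlie}: 677.
Adding Bravo: each tenant re-picks its cheapest; new service cost 596, saving 81.
Extra fixed cost: 136. Net change = 136 − 81 = 55.
(Totals: 729 → 784.)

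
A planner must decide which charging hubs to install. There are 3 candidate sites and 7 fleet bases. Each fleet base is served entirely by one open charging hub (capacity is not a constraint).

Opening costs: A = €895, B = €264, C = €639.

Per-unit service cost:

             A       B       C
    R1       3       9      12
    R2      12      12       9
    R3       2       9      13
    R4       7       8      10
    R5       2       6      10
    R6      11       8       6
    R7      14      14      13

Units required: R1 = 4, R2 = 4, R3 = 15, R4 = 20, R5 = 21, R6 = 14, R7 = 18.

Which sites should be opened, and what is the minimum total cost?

Open B only; minimum total cost 1133.

For any fixed open set, each fleet base goes to its cheapest open site; total = fixed + service.
{B}: R1→B 9·4=36, R2→B 12·4=48, R3→B 9·15=135, R4→B 8·20=160, R5→B 6·21=126, R6→B 8·14=112, R7→B 14·18=252. Service 869; fixed 264; total 1133.
{A}: service 678 + fixed 895 = 1573
{C}: service 1007 + fixed 639 = 1646
{A, B, C}: R1→A 3·4=12, R2→C 9·4=36, R3→A 2·15=30, R4→A 7·20=140, R5→A 2·21=42, R6→C 6·14=84, R7→C 13·18=234. Service 578; fixed 1798; total 2376.
No other subset beats 1133.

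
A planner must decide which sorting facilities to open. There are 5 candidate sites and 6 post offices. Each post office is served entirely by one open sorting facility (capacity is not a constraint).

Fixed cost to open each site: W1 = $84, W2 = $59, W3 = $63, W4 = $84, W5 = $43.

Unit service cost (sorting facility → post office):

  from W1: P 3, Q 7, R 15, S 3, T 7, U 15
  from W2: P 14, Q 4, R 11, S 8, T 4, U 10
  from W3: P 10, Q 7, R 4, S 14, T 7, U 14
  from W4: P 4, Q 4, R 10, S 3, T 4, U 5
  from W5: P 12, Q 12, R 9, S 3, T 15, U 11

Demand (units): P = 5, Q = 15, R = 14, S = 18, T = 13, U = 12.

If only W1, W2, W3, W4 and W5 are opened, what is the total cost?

Each post office is assigned to its cheapest site among the open ones.
{W1, W2, W3, W4, W5}: P→W1 3·5=15, Q→W2 4·15=60, R→W3 4·14=56, S→W1 3·18=54, T→W2 4·13=52, U→W4 5·12=60. Service 297; fixed 333; total 630.

Total cost: 630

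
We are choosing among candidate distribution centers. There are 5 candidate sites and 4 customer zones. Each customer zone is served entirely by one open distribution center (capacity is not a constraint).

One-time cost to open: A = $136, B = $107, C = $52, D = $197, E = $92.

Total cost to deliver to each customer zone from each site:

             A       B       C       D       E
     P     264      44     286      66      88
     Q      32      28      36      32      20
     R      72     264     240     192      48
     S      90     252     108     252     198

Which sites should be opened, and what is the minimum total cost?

Open C and E; minimum total cost 408.

For any fixed open set, each customer zone goes to its cheapest open site; total = fixed + service.
{C, E}: P→E 88, Q→E 20, R→E 48, S→C 108. Service 264; fixed 144; total 408.
{E}: service 354 + fixed 92 = 446
{B, C, E}: service 220 + fixed 251 = 471
{A, B, C, D, E}: P→B 44, Q→E 20, R→E 48, S→A 90. Service 202; fixed 584; total 786.
No other subset beats 408.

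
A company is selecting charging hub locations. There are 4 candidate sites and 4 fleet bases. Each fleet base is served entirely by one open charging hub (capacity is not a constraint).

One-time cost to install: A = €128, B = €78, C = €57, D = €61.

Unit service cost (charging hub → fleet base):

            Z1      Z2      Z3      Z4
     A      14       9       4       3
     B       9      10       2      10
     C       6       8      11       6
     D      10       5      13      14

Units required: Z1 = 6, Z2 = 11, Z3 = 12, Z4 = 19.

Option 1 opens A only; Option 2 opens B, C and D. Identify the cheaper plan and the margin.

Option 1 is cheaper by 9.

Option 1: {A}: Z1→A 14·6=84, Z2→A 9·11=99, Z3→A 4·12=48, Z4→A 3·19=57. Service 288; fixed 128; total 416.
Option 2: {B, C, D}: Z1→C 6·6=36, Z2→D 5·11=55, Z3→B 2·12=24, Z4→C 6·19=114. Service 229; fixed 196; total 425.
Difference: |416 − 425| = 9.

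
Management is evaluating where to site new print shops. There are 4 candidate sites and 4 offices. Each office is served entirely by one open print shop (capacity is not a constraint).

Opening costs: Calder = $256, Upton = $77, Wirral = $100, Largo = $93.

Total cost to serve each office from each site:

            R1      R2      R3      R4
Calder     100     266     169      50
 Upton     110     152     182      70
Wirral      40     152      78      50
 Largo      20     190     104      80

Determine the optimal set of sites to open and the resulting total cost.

For any fixed open set, each office goes to its cheapest open site; total = fixed + service.
{Wirral}: R1→Wirral 40, R2→Wirral 152, R3→Wirral 78, R4→Wirral 50. Service 320; fixed 100; total 420.
{Largo}: service 394 + fixed 93 = 487
{Wirral, Largo}: service 300 + fixed 193 = 493
{Calder, Upton, Wirral, Largo}: R1→Largo 20, R2→Upton 152, R3→Wirral 78, R4→Calder 50. Service 300; fixed 526; total 826.
No other subset beats 420.

Open Wirral only; minimum total cost 420.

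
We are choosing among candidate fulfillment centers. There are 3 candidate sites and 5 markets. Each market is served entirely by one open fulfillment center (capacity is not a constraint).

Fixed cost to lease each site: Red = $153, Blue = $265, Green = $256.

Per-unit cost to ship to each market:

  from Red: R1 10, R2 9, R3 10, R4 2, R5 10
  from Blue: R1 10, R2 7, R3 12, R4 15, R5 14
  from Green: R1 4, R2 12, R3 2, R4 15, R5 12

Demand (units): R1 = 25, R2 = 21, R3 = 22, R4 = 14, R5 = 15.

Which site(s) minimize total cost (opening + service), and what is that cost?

For any fixed open set, each market goes to its cheapest open site; total = fixed + service.
{Red, Green}: R1→Green 4·25=100, R2→Red 9·21=189, R3→Green 2·22=44, R4→Red 2·14=28, R5→Red 10·15=150. Service 511; fixed 409; total 920.
{Red}: service 837 + fixed 153 = 990
{Green}: service 786 + fixed 256 = 1042
{Red, Blue, Green}: service 469 + fixed 674 = 1143
(All 7 nonempty subsets were checked; Red and Green is lowest.)

Open Red and Green; minimum total cost 920.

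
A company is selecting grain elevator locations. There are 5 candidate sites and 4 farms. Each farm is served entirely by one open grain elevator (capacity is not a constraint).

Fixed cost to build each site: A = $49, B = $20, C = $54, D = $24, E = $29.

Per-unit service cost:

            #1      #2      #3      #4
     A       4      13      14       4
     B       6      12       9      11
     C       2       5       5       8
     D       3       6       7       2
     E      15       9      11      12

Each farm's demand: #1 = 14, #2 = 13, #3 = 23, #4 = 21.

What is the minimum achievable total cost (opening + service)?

Minimum total cost: 328

For any fixed open set, each farm goes to its cheapest open site; total = fixed + service.
{C, D}: #1→C 2·14=28, #2→C 5·13=65, #3→C 5·23=115, #4→D 2·21=42. Service 250; fixed 78; total 328.
{D}: service 323 + fixed 24 = 347
{B, C, D}: service 250 + fixed 98 = 348
{A, B, C, D, E}: service 250 + fixed 176 = 426
No other subset beats 328.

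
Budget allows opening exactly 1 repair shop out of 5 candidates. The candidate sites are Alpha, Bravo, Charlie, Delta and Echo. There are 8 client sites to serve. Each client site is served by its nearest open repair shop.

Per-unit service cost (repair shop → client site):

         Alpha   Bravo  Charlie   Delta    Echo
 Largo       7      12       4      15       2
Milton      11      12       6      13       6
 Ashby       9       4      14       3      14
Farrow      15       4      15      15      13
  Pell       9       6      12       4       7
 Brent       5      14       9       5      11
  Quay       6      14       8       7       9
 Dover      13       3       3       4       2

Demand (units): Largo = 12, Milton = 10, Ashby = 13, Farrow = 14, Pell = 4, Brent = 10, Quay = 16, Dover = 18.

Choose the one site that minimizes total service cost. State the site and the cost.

Choose Echo only; total service cost 766.

With exactly 1 open, each client site uses its cheapest among the chosen.
{Echo}: Largo→Echo 2·12=24, Milton→Echo 6·10=60, Ashby→Echo 14·13=182, Farrow→Echo 13·14=182, Pell→Echo 7·4=28, Brent→Echo 11·10=110, Quay→Echo 9·16=144, Dover→Echo 2·18=36. Service cost 766.
{Delta}: service cost 809
{Bravo}: service cost 814
Among all 5 size-1 choices, {Echo} is lowest.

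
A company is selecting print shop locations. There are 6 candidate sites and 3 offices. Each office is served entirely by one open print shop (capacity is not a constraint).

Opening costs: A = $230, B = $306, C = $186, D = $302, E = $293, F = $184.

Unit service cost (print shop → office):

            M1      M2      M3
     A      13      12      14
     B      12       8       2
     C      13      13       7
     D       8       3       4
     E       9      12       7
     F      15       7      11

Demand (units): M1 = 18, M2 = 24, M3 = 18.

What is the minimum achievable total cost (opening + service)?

For any fixed open set, each office goes to its cheapest open site; total = fixed + service.
{D}: M1→D 8·18=144, M2→D 3·24=72, M3→D 4·18=72. Service 288; fixed 302; total 590.
{B}: M1→B 12·18=216, M2→B 8·24=192, M3→B 2·18=36. Service 444; fixed 306; total 750.
{D, F}: M1→D 8·18=144, M2→D 3·24=72, M3→D 4·18=72. Service 288; fixed 486; total 774.
{A, B, C, D, E, F}: service 252 + fixed 1501 = 1753
No other subset beats 590.

Minimum total cost: 590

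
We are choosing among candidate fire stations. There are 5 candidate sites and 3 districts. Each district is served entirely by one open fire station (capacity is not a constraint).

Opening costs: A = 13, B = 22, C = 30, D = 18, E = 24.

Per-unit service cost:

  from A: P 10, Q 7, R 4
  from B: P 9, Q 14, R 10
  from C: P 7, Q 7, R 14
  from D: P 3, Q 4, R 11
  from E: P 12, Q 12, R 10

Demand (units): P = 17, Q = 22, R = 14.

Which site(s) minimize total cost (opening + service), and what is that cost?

For any fixed open set, each district goes to its cheapest open site; total = fixed + service.
{A, D}: P→D 3·17=51, Q→D 4·22=88, R→A 4·14=56. Service 195; fixed 31; total 226.
{A, B, D}: service 195 + fixed 53 = 248
{A, D, E}: service 195 + fixed 55 = 250
{A, B, C, D, E}: service 195 + fixed 107 = 302
No other subset beats 226.

Open A and D; minimum total cost 226.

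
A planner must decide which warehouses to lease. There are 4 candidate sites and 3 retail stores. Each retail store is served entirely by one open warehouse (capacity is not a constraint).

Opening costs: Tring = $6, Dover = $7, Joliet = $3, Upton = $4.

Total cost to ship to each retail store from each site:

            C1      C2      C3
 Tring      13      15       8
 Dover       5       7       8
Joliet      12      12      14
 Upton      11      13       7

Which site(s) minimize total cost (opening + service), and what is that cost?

Open Dover only; minimum total cost 27.

For any fixed open set, each retail store goes to its cheapest open site; total = fixed + service.
{Dover}: C1→Dover 5, C2→Dover 7, C3→Dover 8. Service 20; fixed 7; total 27.
{Dover, Joliet}: service 20 + fixed 10 = 30
{Dover, Upton}: service 19 + fixed 11 = 30
{Tring, Dover, Joliet, Upton}: service 19 + fixed 20 = 39
(All 15 nonempty subsets were checked; Dover only is lowest.)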